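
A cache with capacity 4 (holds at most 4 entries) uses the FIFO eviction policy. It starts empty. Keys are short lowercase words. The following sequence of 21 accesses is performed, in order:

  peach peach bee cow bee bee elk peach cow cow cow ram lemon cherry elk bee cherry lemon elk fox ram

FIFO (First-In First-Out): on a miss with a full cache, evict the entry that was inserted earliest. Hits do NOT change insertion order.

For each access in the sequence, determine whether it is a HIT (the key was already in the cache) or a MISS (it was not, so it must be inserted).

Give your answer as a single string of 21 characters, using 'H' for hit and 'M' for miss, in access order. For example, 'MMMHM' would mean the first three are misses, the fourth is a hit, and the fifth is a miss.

Answer: MHMMHHMHHHHMMMHMHHMMM

Derivation:
FIFO simulation (capacity=4):
  1. access peach: MISS. Cache (old->new): [peach]
  2. access peach: HIT. Cache (old->new): [peach]
  3. access bee: MISS. Cache (old->new): [peach bee]
  4. access cow: MISS. Cache (old->new): [peach bee cow]
  5. access bee: HIT. Cache (old->new): [peach bee cow]
  6. access bee: HIT. Cache (old->new): [peach bee cow]
  7. access elk: MISS. Cache (old->new): [peach bee cow elk]
  8. access peach: HIT. Cache (old->new): [peach bee cow elk]
  9. access cow: HIT. Cache (old->new): [peach bee cow elk]
  10. access cow: HIT. Cache (old->new): [peach bee cow elk]
  11. access cow: HIT. Cache (old->new): [peach bee cow elk]
  12. access ram: MISS, evict peach. Cache (old->new): [bee cow elk ram]
  13. access lemon: MISS, evict bee. Cache (old->new): [cow elk ram lemon]
  14. access cherry: MISS, evict cow. Cache (old->new): [elk ram lemon cherry]
  15. access elk: HIT. Cache (old->new): [elk ram lemon cherry]
  16. access bee: MISS, evict elk. Cache (old->new): [ram lemon cherry bee]
  17. access cherry: HIT. Cache (old->new): [ram lemon cherry bee]
  18. access lemon: HIT. Cache (old->new): [ram lemon cherry bee]
  19. access elk: MISS, evict ram. Cache (old->new): [lemon cherry bee elk]
  20. access fox: MISS, evict lemon. Cache (old->new): [cherry bee elk fox]
  21. access ram: MISS, evict cherry. Cache (old->new): [bee elk fox ram]
Total: 10 hits, 11 misses, 7 evictions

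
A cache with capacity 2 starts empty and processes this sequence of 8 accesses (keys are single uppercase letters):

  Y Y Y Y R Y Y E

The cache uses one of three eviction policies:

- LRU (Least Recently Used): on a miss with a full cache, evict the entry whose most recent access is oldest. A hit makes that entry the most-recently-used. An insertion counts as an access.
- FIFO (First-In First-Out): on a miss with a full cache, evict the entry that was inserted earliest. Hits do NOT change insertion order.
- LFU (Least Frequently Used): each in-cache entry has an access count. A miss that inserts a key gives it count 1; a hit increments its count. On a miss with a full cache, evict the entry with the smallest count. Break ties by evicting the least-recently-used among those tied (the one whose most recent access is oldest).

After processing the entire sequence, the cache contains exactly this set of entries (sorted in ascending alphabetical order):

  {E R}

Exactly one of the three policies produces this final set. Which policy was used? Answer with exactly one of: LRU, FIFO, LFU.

Answer: FIFO

Derivation:
Simulating under each policy and comparing final sets:
  LRU: final set = {E Y} -> differs
  FIFO: final set = {E R} -> MATCHES target
  LFU: final set = {E Y} -> differs
Only FIFO produces the target set.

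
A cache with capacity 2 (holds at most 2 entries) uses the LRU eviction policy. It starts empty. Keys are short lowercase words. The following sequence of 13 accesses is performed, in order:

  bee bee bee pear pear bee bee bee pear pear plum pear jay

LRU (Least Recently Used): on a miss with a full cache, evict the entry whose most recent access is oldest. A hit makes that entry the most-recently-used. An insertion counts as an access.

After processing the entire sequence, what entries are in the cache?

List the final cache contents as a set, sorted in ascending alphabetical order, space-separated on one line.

LRU simulation (capacity=2):
  1. access bee: MISS. Cache (LRU->MRU): [bee]
  2. access bee: HIT. Cache (LRU->MRU): [bee]
  3. access bee: HIT. Cache (LRU->MRU): [bee]
  4. access pear: MISS. Cache (LRU->MRU): [bee pear]
  5. access pear: HIT. Cache (LRU->MRU): [bee pear]
  6. access bee: HIT. Cache (LRU->MRU): [pear bee]
  7. access bee: HIT. Cache (LRU->MRU): [pear bee]
  8. access bee: HIT. Cache (LRU->MRU): [pear bee]
  9. access pear: HIT. Cache (LRU->MRU): [bee pear]
  10. access pear: HIT. Cache (LRU->MRU): [bee pear]
  11. access plum: MISS, evict bee. Cache (LRU->MRU): [pear plum]
  12. access pear: HIT. Cache (LRU->MRU): [plum pear]
  13. access jay: MISS, evict plum. Cache (LRU->MRU): [pear jay]
Total: 9 hits, 4 misses, 2 evictions

Answer: jay pear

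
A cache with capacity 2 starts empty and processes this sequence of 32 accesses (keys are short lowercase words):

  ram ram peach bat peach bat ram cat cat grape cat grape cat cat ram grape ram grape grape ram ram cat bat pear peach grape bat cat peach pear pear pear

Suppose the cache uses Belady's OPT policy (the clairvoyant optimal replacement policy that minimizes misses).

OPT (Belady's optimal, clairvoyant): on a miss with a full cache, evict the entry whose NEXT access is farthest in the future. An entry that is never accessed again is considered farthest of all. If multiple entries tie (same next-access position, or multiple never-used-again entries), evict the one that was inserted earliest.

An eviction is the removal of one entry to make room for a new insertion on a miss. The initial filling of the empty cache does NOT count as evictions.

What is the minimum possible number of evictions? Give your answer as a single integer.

OPT (Belady) simulation (capacity=2):
  1. access ram: MISS. Cache: [ram]
  2. access ram: HIT. Next use of ram: step 7. Cache: [ram]
  3. access peach: MISS. Cache: [ram peach]
  4. access bat: MISS, evict ram (next use: step 7). Cache: [peach bat]
  5. access peach: HIT. Next use of peach: step 25. Cache: [peach bat]
  6. access bat: HIT. Next use of bat: step 23. Cache: [peach bat]
  7. access ram: MISS, evict peach (next use: step 25). Cache: [bat ram]
  8. access cat: MISS, evict bat (next use: step 23). Cache: [ram cat]
  9. access cat: HIT. Next use of cat: step 11. Cache: [ram cat]
  10. access grape: MISS, evict ram (next use: step 15). Cache: [cat grape]
  11. access cat: HIT. Next use of cat: step 13. Cache: [cat grape]
  12. access grape: HIT. Next use of grape: step 16. Cache: [cat grape]
  13. access cat: HIT. Next use of cat: step 14. Cache: [cat grape]
  14. access cat: HIT. Next use of cat: step 22. Cache: [cat grape]
  15. access ram: MISS, evict cat (next use: step 22). Cache: [grape ram]
  16. access grape: HIT. Next use of grape: step 18. Cache: [grape ram]
  17. access ram: HIT. Next use of ram: step 20. Cache: [grape ram]
  18. access grape: HIT. Next use of grape: step 19. Cache: [grape ram]
  19. access grape: HIT. Next use of grape: step 26. Cache: [grape ram]
  20. access ram: HIT. Next use of ram: step 21. Cache: [grape ram]
  21. access ram: HIT. Next use of ram: never. Cache: [grape ram]
  22. access cat: MISS, evict ram (next use: never). Cache: [grape cat]
  23. access bat: MISS, evict cat (next use: step 28). Cache: [grape bat]
  24. access pear: MISS, evict bat (next use: step 27). Cache: [grape pear]
  25. access peach: MISS, evict pear (next use: step 30). Cache: [grape peach]
  26. access grape: HIT. Next use of grape: never. Cache: [grape peach]
  27. access bat: MISS, evict grape (next use: never). Cache: [peach bat]
  28. access cat: MISS, evict bat (next use: never). Cache: [peach cat]
  29. access peach: HIT. Next use of peach: never. Cache: [peach cat]
  30. access pear: MISS, evict peach (next use: never). Cache: [cat pear]
  31. access pear: HIT. Next use of pear: step 32. Cache: [cat pear]
  32. access pear: HIT. Next use of pear: never. Cache: [cat pear]
Total: 18 hits, 14 misses, 12 evictions

Answer: 12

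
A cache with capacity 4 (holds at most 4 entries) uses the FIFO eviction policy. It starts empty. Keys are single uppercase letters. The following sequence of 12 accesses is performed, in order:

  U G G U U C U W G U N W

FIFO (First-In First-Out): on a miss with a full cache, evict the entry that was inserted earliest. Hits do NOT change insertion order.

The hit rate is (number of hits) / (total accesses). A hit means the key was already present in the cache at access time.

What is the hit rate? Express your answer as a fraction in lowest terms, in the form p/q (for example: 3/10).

FIFO simulation (capacity=4):
  1. access U: MISS. Cache (old->new): [U]
  2. access G: MISS. Cache (old->new): [U G]
  3. access G: HIT. Cache (old->new): [U G]
  4. access U: HIT. Cache (old->new): [U G]
  5. access U: HIT. Cache (old->new): [U G]
  6. access C: MISS. Cache (old->new): [U G C]
  7. access U: HIT. Cache (old->new): [U G C]
  8. access W: MISS. Cache (old->new): [U G C W]
  9. access G: HIT. Cache (old->new): [U G C W]
  10. access U: HIT. Cache (old->new): [U G C W]
  11. access N: MISS, evict U. Cache (old->new): [G C W N]
  12. access W: HIT. Cache (old->new): [G C W N]
Total: 7 hits, 5 misses, 1 evictions

Hit rate = 7/12

Answer: 7/12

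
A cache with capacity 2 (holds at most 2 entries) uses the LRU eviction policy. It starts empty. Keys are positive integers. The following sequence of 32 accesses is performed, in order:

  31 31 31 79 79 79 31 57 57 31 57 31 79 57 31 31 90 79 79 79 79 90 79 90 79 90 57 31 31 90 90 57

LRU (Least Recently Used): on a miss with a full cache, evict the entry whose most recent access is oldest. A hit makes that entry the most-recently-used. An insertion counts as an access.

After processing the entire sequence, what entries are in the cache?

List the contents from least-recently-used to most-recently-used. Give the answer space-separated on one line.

Answer: 90 57

Derivation:
LRU simulation (capacity=2):
  1. access 31: MISS. Cache (LRU->MRU): [31]
  2. access 31: HIT. Cache (LRU->MRU): [31]
  3. access 31: HIT. Cache (LRU->MRU): [31]
  4. access 79: MISS. Cache (LRU->MRU): [31 79]
  5. access 79: HIT. Cache (LRU->MRU): [31 79]
  6. access 79: HIT. Cache (LRU->MRU): [31 79]
  7. access 31: HIT. Cache (LRU->MRU): [79 31]
  8. access 57: MISS, evict 79. Cache (LRU->MRU): [31 57]
  9. access 57: HIT. Cache (LRU->MRU): [31 57]
  10. access 31: HIT. Cache (LRU->MRU): [57 31]
  11. access 57: HIT. Cache (LRU->MRU): [31 57]
  12. access 31: HIT. Cache (LRU->MRU): [57 31]
  13. access 79: MISS, evict 57. Cache (LRU->MRU): [31 79]
  14. access 57: MISS, evict 31. Cache (LRU->MRU): [79 57]
  15. access 31: MISS, evict 79. Cache (LRU->MRU): [57 31]
  16. access 31: HIT. Cache (LRU->MRU): [57 31]
  17. access 90: MISS, evict 57. Cache (LRU->MRU): [31 90]
  18. access 79: MISS, evict 31. Cache (LRU->MRU): [90 79]
  19. access 79: HIT. Cache (LRU->MRU): [90 79]
  20. access 79: HIT. Cache (LRU->MRU): [90 79]
  21. access 79: HIT. Cache (LRU->MRU): [90 79]
  22. access 90: HIT. Cache (LRU->MRU): [79 90]
  23. access 79: HIT. Cache (LRU->MRU): [90 79]
  24. access 90: HIT. Cache (LRU->MRU): [79 90]
  25. access 79: HIT. Cache (LRU->MRU): [90 79]
  26. access 90: HIT. Cache (LRU->MRU): [79 90]
  27. access 57: MISS, evict 79. Cache (LRU->MRU): [90 57]
  28. access 31: MISS, evict 90. Cache (LRU->MRU): [57 31]
  29. access 31: HIT. Cache (LRU->MRU): [57 31]
  30. access 90: MISS, evict 57. Cache (LRU->MRU): [31 90]
  31. access 90: HIT. Cache (LRU->MRU): [31 90]
  32. access 57: MISS, evict 31. Cache (LRU->MRU): [90 57]
Total: 20 hits, 12 misses, 10 evictions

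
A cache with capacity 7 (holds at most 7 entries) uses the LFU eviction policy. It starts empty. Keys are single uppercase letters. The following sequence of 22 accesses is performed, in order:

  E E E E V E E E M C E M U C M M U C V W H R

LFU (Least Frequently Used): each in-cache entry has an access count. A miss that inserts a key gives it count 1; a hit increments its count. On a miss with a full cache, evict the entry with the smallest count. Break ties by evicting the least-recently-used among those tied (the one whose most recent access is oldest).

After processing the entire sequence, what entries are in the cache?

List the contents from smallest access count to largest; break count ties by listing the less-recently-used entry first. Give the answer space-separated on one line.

Answer: H R U V C M E

Derivation:
LFU simulation (capacity=7):
  1. access E: MISS. Cache: [E(c=1)]
  2. access E: HIT, count now 2. Cache: [E(c=2)]
  3. access E: HIT, count now 3. Cache: [E(c=3)]
  4. access E: HIT, count now 4. Cache: [E(c=4)]
  5. access V: MISS. Cache: [V(c=1) E(c=4)]
  6. access E: HIT, count now 5. Cache: [V(c=1) E(c=5)]
  7. access E: HIT, count now 6. Cache: [V(c=1) E(c=6)]
  8. access E: HIT, count now 7. Cache: [V(c=1) E(c=7)]
  9. access M: MISS. Cache: [V(c=1) M(c=1) E(c=7)]
  10. access C: MISS. Cache: [V(c=1) M(c=1) C(c=1) E(c=7)]
  11. access E: HIT, count now 8. Cache: [V(c=1) M(c=1) C(c=1) E(c=8)]
  12. access M: HIT, count now 2. Cache: [V(c=1) C(c=1) M(c=2) E(c=8)]
  13. access U: MISS. Cache: [V(c=1) C(c=1) U(c=1) M(c=2) E(c=8)]
  14. access C: HIT, count now 2. Cache: [V(c=1) U(c=1) M(c=2) C(c=2) E(c=8)]
  15. access M: HIT, count now 3. Cache: [V(c=1) U(c=1) C(c=2) M(c=3) E(c=8)]
  16. access M: HIT, count now 4. Cache: [V(c=1) U(c=1) C(c=2) M(c=4) E(c=8)]
  17. access U: HIT, count now 2. Cache: [V(c=1) C(c=2) U(c=2) M(c=4) E(c=8)]
  18. access C: HIT, count now 3. Cache: [V(c=1) U(c=2) C(c=3) M(c=4) E(c=8)]
  19. access V: HIT, count now 2. Cache: [U(c=2) V(c=2) C(c=3) M(c=4) E(c=8)]
  20. access W: MISS. Cache: [W(c=1) U(c=2) V(c=2) C(c=3) M(c=4) E(c=8)]
  21. access H: MISS. Cache: [W(c=1) H(c=1) U(c=2) V(c=2) C(c=3) M(c=4) E(c=8)]
  22. access R: MISS, evict W(c=1). Cache: [H(c=1) R(c=1) U(c=2) V(c=2) C(c=3) M(c=4) E(c=8)]
Total: 14 hits, 8 misses, 1 evictions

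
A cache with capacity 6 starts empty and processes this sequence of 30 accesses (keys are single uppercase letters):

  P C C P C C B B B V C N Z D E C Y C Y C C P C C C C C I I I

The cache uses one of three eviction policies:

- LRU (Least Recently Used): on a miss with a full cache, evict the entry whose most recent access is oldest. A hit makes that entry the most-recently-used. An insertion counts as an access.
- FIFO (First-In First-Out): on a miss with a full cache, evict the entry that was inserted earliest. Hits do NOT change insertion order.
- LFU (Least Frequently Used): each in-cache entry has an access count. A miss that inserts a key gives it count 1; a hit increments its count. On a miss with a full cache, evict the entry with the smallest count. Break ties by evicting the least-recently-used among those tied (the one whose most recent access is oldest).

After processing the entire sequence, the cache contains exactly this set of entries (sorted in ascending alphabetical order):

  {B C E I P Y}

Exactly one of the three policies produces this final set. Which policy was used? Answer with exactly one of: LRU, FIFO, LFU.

Answer: LFU

Derivation:
Simulating under each policy and comparing final sets:
  LRU: final set = {C D E I P Y} -> differs
  FIFO: final set = {C D E I P Y} -> differs
  LFU: final set = {B C E I P Y} -> MATCHES target
Only LFU produces the target set.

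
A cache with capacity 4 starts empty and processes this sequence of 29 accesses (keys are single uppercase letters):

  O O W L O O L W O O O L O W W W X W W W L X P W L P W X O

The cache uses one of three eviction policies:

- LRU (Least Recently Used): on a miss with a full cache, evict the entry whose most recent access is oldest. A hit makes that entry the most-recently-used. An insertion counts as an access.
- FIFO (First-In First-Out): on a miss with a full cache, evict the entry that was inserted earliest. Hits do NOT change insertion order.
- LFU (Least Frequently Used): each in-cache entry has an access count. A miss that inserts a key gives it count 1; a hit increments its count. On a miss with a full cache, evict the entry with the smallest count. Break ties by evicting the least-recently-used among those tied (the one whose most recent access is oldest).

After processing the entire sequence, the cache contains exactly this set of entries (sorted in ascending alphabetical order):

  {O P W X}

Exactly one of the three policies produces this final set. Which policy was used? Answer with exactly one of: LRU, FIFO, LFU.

Simulating under each policy and comparing final sets:
  LRU: final set = {O P W X} -> MATCHES target
  FIFO: final set = {L O P X} -> differs
  LFU: final set = {L O W X} -> differs
Only LRU produces the target set.

Answer: LRU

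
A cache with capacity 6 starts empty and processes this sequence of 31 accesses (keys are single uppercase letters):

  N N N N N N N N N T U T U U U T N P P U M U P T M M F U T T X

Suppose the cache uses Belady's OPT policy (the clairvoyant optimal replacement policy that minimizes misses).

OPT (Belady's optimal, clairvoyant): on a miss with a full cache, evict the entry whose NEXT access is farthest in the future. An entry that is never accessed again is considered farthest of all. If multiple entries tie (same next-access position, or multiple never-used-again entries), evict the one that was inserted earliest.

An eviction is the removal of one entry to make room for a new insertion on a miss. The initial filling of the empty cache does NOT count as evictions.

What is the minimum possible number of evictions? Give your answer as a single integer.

OPT (Belady) simulation (capacity=6):
  1. access N: MISS. Cache: [N]
  2. access N: HIT. Next use of N: step 3. Cache: [N]
  3. access N: HIT. Next use of N: step 4. Cache: [N]
  4. access N: HIT. Next use of N: step 5. Cache: [N]
  5. access N: HIT. Next use of N: step 6. Cache: [N]
  6. access N: HIT. Next use of N: step 7. Cache: [N]
  7. access N: HIT. Next use of N: step 8. Cache: [N]
  8. access N: HIT. Next use of N: step 9. Cache: [N]
  9. access N: HIT. Next use of N: step 17. Cache: [N]
  10. access T: MISS. Cache: [N T]
  11. access U: MISS. Cache: [N T U]
  12. access T: HIT. Next use of T: step 16. Cache: [N T U]
  13. access U: HIT. Next use of U: step 14. Cache: [N T U]
  14. access U: HIT. Next use of U: step 15. Cache: [N T U]
  15. access U: HIT. Next use of U: step 20. Cache: [N T U]
  16. access T: HIT. Next use of T: step 24. Cache: [N T U]
  17. access N: HIT. Next use of N: never. Cache: [N T U]
  18. access P: MISS. Cache: [N T U P]
  19. access P: HIT. Next use of P: step 23. Cache: [N T U P]
  20. access U: HIT. Next use of U: step 22. Cache: [N T U P]
  21. access M: MISS. Cache: [N T U P M]
  22. access U: HIT. Next use of U: step 28. Cache: [N T U P M]
  23. access P: HIT. Next use of P: never. Cache: [N T U P M]
  24. access T: HIT. Next use of T: step 29. Cache: [N T U P M]
  25. access M: HIT. Next use of M: step 26. Cache: [N T U P M]
  26. access M: HIT. Next use of M: never. Cache: [N T U P M]
  27. access F: MISS. Cache: [N T U P M F]
  28. access U: HIT. Next use of U: never. Cache: [N T U P M F]
  29. access T: HIT. Next use of T: step 30. Cache: [N T U P M F]
  30. access T: HIT. Next use of T: never. Cache: [N T U P M F]
  31. access X: MISS, evict N (next use: never). Cache: [T U P M F X]
Total: 24 hits, 7 misses, 1 evictions

Answer: 1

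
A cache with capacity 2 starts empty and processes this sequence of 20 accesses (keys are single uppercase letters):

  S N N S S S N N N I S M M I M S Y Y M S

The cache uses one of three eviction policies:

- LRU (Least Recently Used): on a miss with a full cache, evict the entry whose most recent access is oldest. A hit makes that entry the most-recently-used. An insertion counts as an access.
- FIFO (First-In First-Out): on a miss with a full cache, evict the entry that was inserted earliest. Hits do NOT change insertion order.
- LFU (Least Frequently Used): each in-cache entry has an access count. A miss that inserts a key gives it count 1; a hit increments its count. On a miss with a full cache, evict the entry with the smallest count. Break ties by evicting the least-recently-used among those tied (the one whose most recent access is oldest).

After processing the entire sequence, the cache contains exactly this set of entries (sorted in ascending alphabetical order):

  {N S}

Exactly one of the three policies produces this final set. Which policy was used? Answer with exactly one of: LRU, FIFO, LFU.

Simulating under each policy and comparing final sets:
  LRU: final set = {M S} -> differs
  FIFO: final set = {M S} -> differs
  LFU: final set = {N S} -> MATCHES target
Only LFU produces the target set.

Answer: LFU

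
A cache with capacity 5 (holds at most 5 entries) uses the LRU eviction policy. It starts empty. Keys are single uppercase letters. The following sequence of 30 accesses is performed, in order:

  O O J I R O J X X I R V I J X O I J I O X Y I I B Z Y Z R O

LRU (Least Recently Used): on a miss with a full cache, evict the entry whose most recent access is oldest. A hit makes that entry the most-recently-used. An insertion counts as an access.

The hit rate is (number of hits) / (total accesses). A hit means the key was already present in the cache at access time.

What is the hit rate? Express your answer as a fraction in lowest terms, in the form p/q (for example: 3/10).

LRU simulation (capacity=5):
  1. access O: MISS. Cache (LRU->MRU): [O]
  2. access O: HIT. Cache (LRU->MRU): [O]
  3. access J: MISS. Cache (LRU->MRU): [O J]
  4. access I: MISS. Cache (LRU->MRU): [O J I]
  5. access R: MISS. Cache (LRU->MRU): [O J I R]
  6. access O: HIT. Cache (LRU->MRU): [J I R O]
  7. access J: HIT. Cache (LRU->MRU): [I R O J]
  8. access X: MISS. Cache (LRU->MRU): [I R O J X]
  9. access X: HIT. Cache (LRU->MRU): [I R O J X]
  10. access I: HIT. Cache (LRU->MRU): [R O J X I]
  11. access R: HIT. Cache (LRU->MRU): [O J X I R]
  12. access V: MISS, evict O. Cache (LRU->MRU): [J X I R V]
  13. access I: HIT. Cache (LRU->MRU): [J X R V I]
  14. access J: HIT. Cache (LRU->MRU): [X R V I J]
  15. access X: HIT. Cache (LRU->MRU): [R V I J X]
  16. access O: MISS, evict R. Cache (LRU->MRU): [V I J X O]
  17. access I: HIT. Cache (LRU->MRU): [V J X O I]
  18. access J: HIT. Cache (LRU->MRU): [V X O I J]
  19. access I: HIT. Cache (LRU->MRU): [V X O J I]
  20. access O: HIT. Cache (LRU->MRU): [V X J I O]
  21. access X: HIT. Cache (LRU->MRU): [V J I O X]
  22. access Y: MISS, evict V. Cache (LRU->MRU): [J I O X Y]
  23. access I: HIT. Cache (LRU->MRU): [J O X Y I]
  24. access I: HIT. Cache (LRU->MRU): [J O X Y I]
  25. access B: MISS, evict J. Cache (LRU->MRU): [O X Y I B]
  26. access Z: MISS, evict O. Cache (LRU->MRU): [X Y I B Z]
  27. access Y: HIT. Cache (LRU->MRU): [X I B Z Y]
  28. access Z: HIT. Cache (LRU->MRU): [X I B Y Z]
  29. access R: MISS, evict X. Cache (LRU->MRU): [I B Y Z R]
  30. access O: MISS, evict I. Cache (LRU->MRU): [B Y Z R O]
Total: 18 hits, 12 misses, 7 evictions

Hit rate = 18/30 = 3/5

Answer: 3/5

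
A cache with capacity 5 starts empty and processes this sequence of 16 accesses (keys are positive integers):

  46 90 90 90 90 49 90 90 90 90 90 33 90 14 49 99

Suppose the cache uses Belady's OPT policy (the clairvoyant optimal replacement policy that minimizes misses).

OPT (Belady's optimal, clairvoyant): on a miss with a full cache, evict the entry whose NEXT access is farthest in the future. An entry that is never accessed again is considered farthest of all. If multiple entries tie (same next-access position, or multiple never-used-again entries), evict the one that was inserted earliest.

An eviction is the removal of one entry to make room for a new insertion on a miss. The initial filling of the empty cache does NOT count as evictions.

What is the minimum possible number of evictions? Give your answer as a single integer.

Answer: 1

Derivation:
OPT (Belady) simulation (capacity=5):
  1. access 46: MISS. Cache: [46]
  2. access 90: MISS. Cache: [46 90]
  3. access 90: HIT. Next use of 90: step 4. Cache: [46 90]
  4. access 90: HIT. Next use of 90: step 5. Cache: [46 90]
  5. access 90: HIT. Next use of 90: step 7. Cache: [46 90]
  6. access 49: MISS. Cache: [46 90 49]
  7. access 90: HIT. Next use of 90: step 8. Cache: [46 90 49]
  8. access 90: HIT. Next use of 90: step 9. Cache: [46 90 49]
  9. access 90: HIT. Next use of 90: step 10. Cache: [46 90 49]
  10. access 90: HIT. Next use of 90: step 11. Cache: [46 90 49]
  11. access 90: HIT. Next use of 90: step 13. Cache: [46 90 49]
  12. access 33: MISS. Cache: [46 90 49 33]
  13. access 90: HIT. Next use of 90: never. Cache: [46 90 49 33]
  14. access 14: MISS. Cache: [46 90 49 33 14]
  15. access 49: HIT. Next use of 49: never. Cache: [46 90 49 33 14]
  16. access 99: MISS, evict 46 (next use: never). Cache: [90 49 33 14 99]
Total: 10 hits, 6 misses, 1 evictions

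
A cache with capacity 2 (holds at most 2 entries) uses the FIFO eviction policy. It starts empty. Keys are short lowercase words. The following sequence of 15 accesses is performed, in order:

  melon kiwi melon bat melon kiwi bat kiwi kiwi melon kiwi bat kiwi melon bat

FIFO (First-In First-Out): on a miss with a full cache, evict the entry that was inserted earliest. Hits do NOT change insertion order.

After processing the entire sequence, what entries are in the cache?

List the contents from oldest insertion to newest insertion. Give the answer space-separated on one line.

Answer: bat melon

Derivation:
FIFO simulation (capacity=2):
  1. access melon: MISS. Cache (old->new): [melon]
  2. access kiwi: MISS. Cache (old->new): [melon kiwi]
  3. access melon: HIT. Cache (old->new): [melon kiwi]
  4. access bat: MISS, evict melon. Cache (old->new): [kiwi bat]
  5. access melon: MISS, evict kiwi. Cache (old->new): [bat melon]
  6. access kiwi: MISS, evict bat. Cache (old->new): [melon kiwi]
  7. access bat: MISS, evict melon. Cache (old->new): [kiwi bat]
  8. access kiwi: HIT. Cache (old->new): [kiwi bat]
  9. access kiwi: HIT. Cache (old->new): [kiwi bat]
  10. access melon: MISS, evict kiwi. Cache (old->new): [bat melon]
  11. access kiwi: MISS, evict bat. Cache (old->new): [melon kiwi]
  12. access bat: MISS, evict melon. Cache (old->new): [kiwi bat]
  13. access kiwi: HIT. Cache (old->new): [kiwi bat]
  14. access melon: MISS, evict kiwi. Cache (old->new): [bat melon]
  15. access bat: HIT. Cache (old->new): [bat melon]
Total: 5 hits, 10 misses, 8 evictions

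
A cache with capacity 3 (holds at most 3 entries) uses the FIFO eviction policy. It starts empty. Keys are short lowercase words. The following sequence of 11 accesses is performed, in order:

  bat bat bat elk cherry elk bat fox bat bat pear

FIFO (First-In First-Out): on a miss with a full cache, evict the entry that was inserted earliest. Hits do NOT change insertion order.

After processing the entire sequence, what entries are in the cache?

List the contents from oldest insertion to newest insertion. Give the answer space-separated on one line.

Answer: fox bat pear

Derivation:
FIFO simulation (capacity=3):
  1. access bat: MISS. Cache (old->new): [bat]
  2. access bat: HIT. Cache (old->new): [bat]
  3. access bat: HIT. Cache (old->new): [bat]
  4. access elk: MISS. Cache (old->new): [bat elk]
  5. access cherry: MISS. Cache (old->new): [bat elk cherry]
  6. access elk: HIT. Cache (old->new): [bat elk cherry]
  7. access bat: HIT. Cache (old->new): [bat elk cherry]
  8. access fox: MISS, evict bat. Cache (old->new): [elk cherry fox]
  9. access bat: MISS, evict elk. Cache (old->new): [cherry fox bat]
  10. access bat: HIT. Cache (old->new): [cherry fox bat]
  11. access pear: MISS, evict cherry. Cache (old->new): [fox bat pear]
Total: 5 hits, 6 misses, 3 evictions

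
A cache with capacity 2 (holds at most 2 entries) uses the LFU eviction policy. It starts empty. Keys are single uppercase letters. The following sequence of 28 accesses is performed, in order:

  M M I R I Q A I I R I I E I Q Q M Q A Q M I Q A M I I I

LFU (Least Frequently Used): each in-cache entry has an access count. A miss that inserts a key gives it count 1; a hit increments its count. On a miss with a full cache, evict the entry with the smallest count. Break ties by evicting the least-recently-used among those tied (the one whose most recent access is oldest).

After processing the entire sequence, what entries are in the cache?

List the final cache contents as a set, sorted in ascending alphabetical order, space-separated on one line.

LFU simulation (capacity=2):
  1. access M: MISS. Cache: [M(c=1)]
  2. access M: HIT, count now 2. Cache: [M(c=2)]
  3. access I: MISS. Cache: [I(c=1) M(c=2)]
  4. access R: MISS, evict I(c=1). Cache: [R(c=1) M(c=2)]
  5. access I: MISS, evict R(c=1). Cache: [I(c=1) M(c=2)]
  6. access Q: MISS, evict I(c=1). Cache: [Q(c=1) M(c=2)]
  7. access A: MISS, evict Q(c=1). Cache: [A(c=1) M(c=2)]
  8. access I: MISS, evict A(c=1). Cache: [I(c=1) M(c=2)]
  9. access I: HIT, count now 2. Cache: [M(c=2) I(c=2)]
  10. access R: MISS, evict M(c=2). Cache: [R(c=1) I(c=2)]
  11. access I: HIT, count now 3. Cache: [R(c=1) I(c=3)]
  12. access I: HIT, count now 4. Cache: [R(c=1) I(c=4)]
  13. access E: MISS, evict R(c=1). Cache: [E(c=1) I(c=4)]
  14. access I: HIT, count now 5. Cache: [E(c=1) I(c=5)]
  15. access Q: MISS, evict E(c=1). Cache: [Q(c=1) I(c=5)]
  16. access Q: HIT, count now 2. Cache: [Q(c=2) I(c=5)]
  17. access M: MISS, evict Q(c=2). Cache: [M(c=1) I(c=5)]
  18. access Q: MISS, evict M(c=1). Cache: [Q(c=1) I(c=5)]
  19. access A: MISS, evict Q(c=1). Cache: [A(c=1) I(c=5)]
  20. access Q: MISS, evict A(c=1). Cache: [Q(c=1) I(c=5)]
  21. access M: MISS, evict Q(c=1). Cache: [M(c=1) I(c=5)]
  22. access I: HIT, count now 6. Cache: [M(c=1) I(c=6)]
  23. access Q: MISS, evict M(c=1). Cache: [Q(c=1) I(c=6)]
  24. access A: MISS, evict Q(c=1). Cache: [A(c=1) I(c=6)]
  25. access M: MISS, evict A(c=1). Cache: [M(c=1) I(c=6)]
  26. access I: HIT, count now 7. Cache: [M(c=1) I(c=7)]
  27. access I: HIT, count now 8. Cache: [M(c=1) I(c=8)]
  28. access I: HIT, count now 9. Cache: [M(c=1) I(c=9)]
Total: 10 hits, 18 misses, 16 evictions

Answer: I M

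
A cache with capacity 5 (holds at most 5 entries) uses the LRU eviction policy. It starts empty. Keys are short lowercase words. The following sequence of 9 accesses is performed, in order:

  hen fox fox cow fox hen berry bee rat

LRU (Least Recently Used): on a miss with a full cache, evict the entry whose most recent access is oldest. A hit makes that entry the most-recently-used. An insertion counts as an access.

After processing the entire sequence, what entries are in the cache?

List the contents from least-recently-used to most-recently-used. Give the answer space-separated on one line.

LRU simulation (capacity=5):
  1. access hen: MISS. Cache (LRU->MRU): [hen]
  2. access fox: MISS. Cache (LRU->MRU): [hen fox]
  3. access fox: HIT. Cache (LRU->MRU): [hen fox]
  4. access cow: MISS. Cache (LRU->MRU): [hen fox cow]
  5. access fox: HIT. Cache (LRU->MRU): [hen cow fox]
  6. access hen: HIT. Cache (LRU->MRU): [cow fox hen]
  7. access berry: MISS. Cache (LRU->MRU): [cow fox hen berry]
  8. access bee: MISS. Cache (LRU->MRU): [cow fox hen berry bee]
  9. access rat: MISS, evict cow. Cache (LRU->MRU): [fox hen berry bee rat]
Total: 3 hits, 6 misses, 1 evictions

Answer: fox hen berry bee rat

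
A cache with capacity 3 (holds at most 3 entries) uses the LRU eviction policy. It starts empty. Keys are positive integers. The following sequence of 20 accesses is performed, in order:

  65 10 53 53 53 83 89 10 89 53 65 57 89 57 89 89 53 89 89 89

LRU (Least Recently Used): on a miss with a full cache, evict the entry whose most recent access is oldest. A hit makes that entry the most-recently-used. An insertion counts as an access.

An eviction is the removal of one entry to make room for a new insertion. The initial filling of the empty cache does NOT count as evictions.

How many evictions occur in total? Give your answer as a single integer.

Answer: 8

Derivation:
LRU simulation (capacity=3):
  1. access 65: MISS. Cache (LRU->MRU): [65]
  2. access 10: MISS. Cache (LRU->MRU): [65 10]
  3. access 53: MISS. Cache (LRU->MRU): [65 10 53]
  4. access 53: HIT. Cache (LRU->MRU): [65 10 53]
  5. access 53: HIT. Cache (LRU->MRU): [65 10 53]
  6. access 83: MISS, evict 65. Cache (LRU->MRU): [10 53 83]
  7. access 89: MISS, evict 10. Cache (LRU->MRU): [53 83 89]
  8. access 10: MISS, evict 53. Cache (LRU->MRU): [83 89 10]
  9. access 89: HIT. Cache (LRU->MRU): [83 10 89]
  10. access 53: MISS, evict 83. Cache (LRU->MRU): [10 89 53]
  11. access 65: MISS, evict 10. Cache (LRU->MRU): [89 53 65]
  12. access 57: MISS, evict 89. Cache (LRU->MRU): [53 65 57]
  13. access 89: MISS, evict 53. Cache (LRU->MRU): [65 57 89]
  14. access 57: HIT. Cache (LRU->MRU): [65 89 57]
  15. access 89: HIT. Cache (LRU->MRU): [65 57 89]
  16. access 89: HIT. Cache (LRU->MRU): [65 57 89]
  17. access 53: MISS, evict 65. Cache (LRU->MRU): [57 89 53]
  18. access 89: HIT. Cache (LRU->MRU): [57 53 89]
  19. access 89: HIT. Cache (LRU->MRU): [57 53 89]
  20. access 89: HIT. Cache (LRU->MRU): [57 53 89]
Total: 9 hits, 11 misses, 8 evictions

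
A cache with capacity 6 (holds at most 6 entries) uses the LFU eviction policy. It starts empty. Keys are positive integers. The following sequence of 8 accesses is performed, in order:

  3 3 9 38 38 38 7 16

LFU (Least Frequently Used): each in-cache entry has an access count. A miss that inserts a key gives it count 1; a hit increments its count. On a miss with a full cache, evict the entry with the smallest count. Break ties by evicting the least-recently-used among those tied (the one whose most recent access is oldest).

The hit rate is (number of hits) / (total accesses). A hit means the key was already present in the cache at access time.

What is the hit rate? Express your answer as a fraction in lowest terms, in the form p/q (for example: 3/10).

Answer: 3/8

Derivation:
LFU simulation (capacity=6):
  1. access 3: MISS. Cache: [3(c=1)]
  2. access 3: HIT, count now 2. Cache: [3(c=2)]
  3. access 9: MISS. Cache: [9(c=1) 3(c=2)]
  4. access 38: MISS. Cache: [9(c=1) 38(c=1) 3(c=2)]
  5. access 38: HIT, count now 2. Cache: [9(c=1) 3(c=2) 38(c=2)]
  6. access 38: HIT, count now 3. Cache: [9(c=1) 3(c=2) 38(c=3)]
  7. access 7: MISS. Cache: [9(c=1) 7(c=1) 3(c=2) 38(c=3)]
  8. access 16: MISS. Cache: [9(c=1) 7(c=1) 16(c=1) 3(c=2) 38(c=3)]
Total: 3 hits, 5 misses, 0 evictions

Hit rate = 3/8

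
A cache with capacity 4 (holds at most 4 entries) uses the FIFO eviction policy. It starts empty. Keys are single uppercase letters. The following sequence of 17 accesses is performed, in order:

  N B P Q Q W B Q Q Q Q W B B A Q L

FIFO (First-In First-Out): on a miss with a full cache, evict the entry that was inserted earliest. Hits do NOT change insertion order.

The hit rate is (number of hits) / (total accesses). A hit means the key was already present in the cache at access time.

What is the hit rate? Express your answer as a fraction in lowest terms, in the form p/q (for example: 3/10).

Answer: 10/17

Derivation:
FIFO simulation (capacity=4):
  1. access N: MISS. Cache (old->new): [N]
  2. access B: MISS. Cache (old->new): [N B]
  3. access P: MISS. Cache (old->new): [N B P]
  4. access Q: MISS. Cache (old->new): [N B P Q]
  5. access Q: HIT. Cache (old->new): [N B P Q]
  6. access W: MISS, evict N. Cache (old->new): [B P Q W]
  7. access B: HIT. Cache (old->new): [B P Q W]
  8. access Q: HIT. Cache (old->new): [B P Q W]
  9. access Q: HIT. Cache (old->new): [B P Q W]
  10. access Q: HIT. Cache (old->new): [B P Q W]
  11. access Q: HIT. Cache (old->new): [B P Q W]
  12. access W: HIT. Cache (old->new): [B P Q W]
  13. access B: HIT. Cache (old->new): [B P Q W]
  14. access B: HIT. Cache (old->new): [B P Q W]
  15. access A: MISS, evict B. Cache (old->new): [P Q W A]
  16. access Q: HIT. Cache (old->new): [P Q W A]
  17. access L: MISS, evict P. Cache (old->new): [Q W A L]
Total: 10 hits, 7 misses, 3 evictions

Hit rate = 10/17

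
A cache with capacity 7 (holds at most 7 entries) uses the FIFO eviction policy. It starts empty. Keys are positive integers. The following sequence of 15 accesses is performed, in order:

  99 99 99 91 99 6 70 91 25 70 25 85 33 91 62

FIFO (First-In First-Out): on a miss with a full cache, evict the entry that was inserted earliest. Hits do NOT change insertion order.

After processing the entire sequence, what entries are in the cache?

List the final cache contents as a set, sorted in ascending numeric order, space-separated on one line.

FIFO simulation (capacity=7):
  1. access 99: MISS. Cache (old->new): [99]
  2. access 99: HIT. Cache (old->new): [99]
  3. access 99: HIT. Cache (old->new): [99]
  4. access 91: MISS. Cache (old->new): [99 91]
  5. access 99: HIT. Cache (old->new): [99 91]
  6. access 6: MISS. Cache (old->new): [99 91 6]
  7. access 70: MISS. Cache (old->new): [99 91 6 70]
  8. access 91: HIT. Cache (old->new): [99 91 6 70]
  9. access 25: MISS. Cache (old->new): [99 91 6 70 25]
  10. access 70: HIT. Cache (old->new): [99 91 6 70 25]
  11. access 25: HIT. Cache (old->new): [99 91 6 70 25]
  12. access 85: MISS. Cache (old->new): [99 91 6 70 25 85]
  13. access 33: MISS. Cache (old->new): [99 91 6 70 25 85 33]
  14. access 91: HIT. Cache (old->new): [99 91 6 70 25 85 33]
  15. access 62: MISS, evict 99. Cache (old->new): [91 6 70 25 85 33 62]
Total: 7 hits, 8 misses, 1 evictions

Answer: 6 25 33 62 70 85 91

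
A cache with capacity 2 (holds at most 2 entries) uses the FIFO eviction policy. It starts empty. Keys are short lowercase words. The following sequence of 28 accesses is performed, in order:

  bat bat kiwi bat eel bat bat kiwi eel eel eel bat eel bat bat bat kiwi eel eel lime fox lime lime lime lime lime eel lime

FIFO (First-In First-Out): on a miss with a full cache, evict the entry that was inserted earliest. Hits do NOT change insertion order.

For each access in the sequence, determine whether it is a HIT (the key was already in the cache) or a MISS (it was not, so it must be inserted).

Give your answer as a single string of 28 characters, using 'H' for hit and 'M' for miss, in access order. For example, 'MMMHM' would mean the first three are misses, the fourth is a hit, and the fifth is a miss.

FIFO simulation (capacity=2):
  1. access bat: MISS. Cache (old->new): [bat]
  2. access bat: HIT. Cache (old->new): [bat]
  3. access kiwi: MISS. Cache (old->new): [bat kiwi]
  4. access bat: HIT. Cache (old->new): [bat kiwi]
  5. access eel: MISS, evict bat. Cache (old->new): [kiwi eel]
  6. access bat: MISS, evict kiwi. Cache (old->new): [eel bat]
  7. access bat: HIT. Cache (old->new): [eel bat]
  8. access kiwi: MISS, evict eel. Cache (old->new): [bat kiwi]
  9. access eel: MISS, evict bat. Cache (old->new): [kiwi eel]
  10. access eel: HIT. Cache (old->new): [kiwi eel]
  11. access eel: HIT. Cache (old->new): [kiwi eel]
  12. access bat: MISS, evict kiwi. Cache (old->new): [eel bat]
  13. access eel: HIT. Cache (old->new): [eel bat]
  14. access bat: HIT. Cache (old->new): [eel bat]
  15. access bat: HIT. Cache (old->new): [eel bat]
  16. access bat: HIT. Cache (old->new): [eel bat]
  17. access kiwi: MISS, evict eel. Cache (old->new): [bat kiwi]
  18. access eel: MISS, evict bat. Cache (old->new): [kiwi eel]
  19. access eel: HIT. Cache (old->new): [kiwi eel]
  20. access lime: MISS, evict kiwi. Cache (old->new): [eel lime]
  21. access fox: MISS, evict eel. Cache (old->new): [lime fox]
  22. access lime: HIT. Cache (old->new): [lime fox]
  23. access lime: HIT. Cache (old->new): [lime fox]
  24. access lime: HIT. Cache (old->new): [lime fox]
  25. access lime: HIT. Cache (old->new): [lime fox]
  26. access lime: HIT. Cache (old->new): [lime fox]
  27. access eel: MISS, evict lime. Cache (old->new): [fox eel]
  28. access lime: MISS, evict fox. Cache (old->new): [eel lime]
Total: 15 hits, 13 misses, 11 evictions

Answer: MHMHMMHMMHHMHHHHMMHMMHHHHHMM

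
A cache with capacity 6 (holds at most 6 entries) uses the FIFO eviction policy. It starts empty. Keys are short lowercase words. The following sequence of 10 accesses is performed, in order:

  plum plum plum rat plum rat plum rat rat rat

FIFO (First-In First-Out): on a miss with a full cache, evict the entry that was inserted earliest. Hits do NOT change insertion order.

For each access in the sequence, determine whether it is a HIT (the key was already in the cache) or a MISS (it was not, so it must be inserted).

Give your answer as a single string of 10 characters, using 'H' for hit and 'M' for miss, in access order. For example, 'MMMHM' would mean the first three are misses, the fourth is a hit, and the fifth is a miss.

FIFO simulation (capacity=6):
  1. access plum: MISS. Cache (old->new): [plum]
  2. access plum: HIT. Cache (old->new): [plum]
  3. access plum: HIT. Cache (old->new): [plum]
  4. access rat: MISS. Cache (old->new): [plum rat]
  5. access plum: HIT. Cache (old->new): [plum rat]
  6. access rat: HIT. Cache (old->new): [plum rat]
  7. access plum: HIT. Cache (old->new): [plum rat]
  8. access rat: HIT. Cache (old->new): [plum rat]
  9. access rat: HIT. Cache (old->new): [plum rat]
  10. access rat: HIT. Cache (old->new): [plum rat]
Total: 8 hits, 2 misses, 0 evictions

Answer: MHHMHHHHHH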